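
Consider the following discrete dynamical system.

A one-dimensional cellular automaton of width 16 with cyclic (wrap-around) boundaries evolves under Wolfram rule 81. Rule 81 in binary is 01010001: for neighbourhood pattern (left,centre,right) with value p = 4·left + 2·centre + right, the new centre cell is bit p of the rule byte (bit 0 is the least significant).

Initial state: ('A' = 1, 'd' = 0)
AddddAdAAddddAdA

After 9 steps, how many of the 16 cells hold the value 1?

8

t=0: AddddAdAAddddAdA
t=1: AAAAddddAAAAdddd
t=2: dddAAAAddddAAAAd
t=3: AAddddAAAAddddAA
t=4: dAAAAddddAAAAddd
t=5: ddddAAAAddddAAAA
t=6: AAAddddAAAAddddA
t=7: ddAAAAddddAAAAdd
t=8: AddddAAAAddddAAA
t=9: AAAAddddAAAAdddd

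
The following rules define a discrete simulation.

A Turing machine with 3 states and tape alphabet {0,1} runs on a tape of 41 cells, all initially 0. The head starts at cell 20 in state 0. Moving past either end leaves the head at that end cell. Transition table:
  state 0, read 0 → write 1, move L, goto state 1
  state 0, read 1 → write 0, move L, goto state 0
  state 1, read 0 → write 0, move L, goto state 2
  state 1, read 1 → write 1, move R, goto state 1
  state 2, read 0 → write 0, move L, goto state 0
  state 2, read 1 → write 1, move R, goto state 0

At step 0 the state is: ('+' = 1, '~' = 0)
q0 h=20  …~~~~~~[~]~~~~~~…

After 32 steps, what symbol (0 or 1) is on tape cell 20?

[0] q0 h=20  …~~~~~~[~]~~~~~~…
[1] q1 h=19  …~~~~~~[~]+~~~~~…
[2] q2 h=18  …~~~~~~[~]~+~~~~…
[3] q0 h=17  …~~~~~~[~]~~+~~~…
[4] q1 h=16  …~~~~~~[~]+~~+~~…
[5] q2 h=15  …~~~~~~[~]~+~~+~…
[6] q0 h=14  …~~~~~~[~]~~+~~+…
[7] q1 h=13  …~~~~~~[~]+~~+~~…
[8] q2 h=12  …~~~~~~[~]~+~~+~…
[9] q0 h=11  …~~~~~~[~]~~+~~+…
[10] q1 h=10  …~~~~~~[~]+~~+~~…
[11] q2 h= 9  …~~~~~~[~]~+~~+~…
[12] q0 h= 8  …~~~~~~[~]~~+~~+…
[13] q1 h= 7  …~~~~~~[~]+~~+~~…
[14] q2 h= 6  |~~~~~~[~]~+~~+~…
[15] q0 h= 5  |~~~~~[~]~~+~~+…
[16] q1 h= 4  |~~~~[~]+~~+~~…
[17] q2 h= 3  |~~~[~]~+~~+~…
[18] q0 h= 2  |~~[~]~~+~~+…
[19] q1 h= 1  |~[~]+~~+~~…
[20] q2 h= 0  |[~]~+~~+~…
[21] q0 h= 0  |[~]~+~~+~…
[22] q1 h= 0  |[+]~+~~+~…
[23] q1 h= 1  |+[~]+~~+~~…
[24] q2 h= 0  |[+]~+~~+~…
[25] q0 h= 1  |+[~]+~~+~~…
[26] q1 h= 0  |[+]++~~+~…
[27] q1 h= 1  |+[+]+~~+~~…
[28] q1 h= 2  |++[+]~~+~~+…
[29] q1 h= 3  |+++[~]~+~~+~…
[30] q2 h= 2  |++[+]~~+~~+…
[31] q0 h= 3  |+++[~]~+~~+~…
[32] q1 h= 2  |++[+]+~+~~+…

1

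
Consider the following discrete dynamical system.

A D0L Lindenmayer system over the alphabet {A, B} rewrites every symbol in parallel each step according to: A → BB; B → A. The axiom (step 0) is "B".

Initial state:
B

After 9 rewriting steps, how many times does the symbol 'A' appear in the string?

t=0: B
t=1: A
t=2: BB
t=3: AA
t=4: BBBB
t=5: AAAA
t=6: BBBBBBBB
t=7: AAAAAAAA
t=8: BBBBBBBBBBBBBBBB
t=9: AAAAAAAAAAAAAAAA

16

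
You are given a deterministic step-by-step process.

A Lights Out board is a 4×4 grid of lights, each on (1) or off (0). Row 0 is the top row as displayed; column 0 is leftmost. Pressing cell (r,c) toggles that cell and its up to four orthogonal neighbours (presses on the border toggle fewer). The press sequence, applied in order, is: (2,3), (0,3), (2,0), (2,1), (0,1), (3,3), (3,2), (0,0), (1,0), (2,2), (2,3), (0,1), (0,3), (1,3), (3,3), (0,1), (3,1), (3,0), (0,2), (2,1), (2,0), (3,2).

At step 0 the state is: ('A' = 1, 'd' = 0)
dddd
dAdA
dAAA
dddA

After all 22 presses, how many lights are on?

7

step 0: dddd
dAdA
dAAA
dddA
step 1: dddd
dAdd
dAdd
dddd
step 2: ddAA
dAdA
dAdd
dddd
step 3: ddAA
AAdA
Addd
Addd
step 4: ddAA
AddA
dAAd
AAdd
step 5: AAdA
AAdA
dAAd
AAdd
step 6: AAdA
AAdA
dAAA
AAAA
step 7: AAdA
AAdA
dAdA
Addd
step 8: dddA
dAdA
dAdA
Addd
step 9: AddA
AddA
AAdA
Addd
step 10: AddA
AdAA
AdAd
AdAd
step 11: AddA
AdAd
AddA
AdAA
step 12: dAAA
AAAd
AddA
AdAA
step 13: dAdd
AAAA
AddA
AdAA
step 14: dAdA
AAdd
Addd
AdAA
step 15: dAdA
AAdd
AddA
Addd
step 16: AdAA
Addd
AddA
Addd
step 17: AdAA
Addd
AAdA
dAAd
step 18: AdAA
Addd
dAdA
AdAd
step 19: AAdd
AdAd
dAdA
AdAd
step 20: AAdd
AAAd
AdAA
AAAd
step 21: AAdd
dAAd
dAAA
dAAd
step 22: AAdd
dAAd
dAdA
dddA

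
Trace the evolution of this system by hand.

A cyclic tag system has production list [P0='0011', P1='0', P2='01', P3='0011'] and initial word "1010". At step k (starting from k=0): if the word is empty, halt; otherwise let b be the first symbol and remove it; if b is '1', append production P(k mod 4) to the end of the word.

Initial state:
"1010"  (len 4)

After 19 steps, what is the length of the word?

8

step 0: "1010"  (len 4)
step 1: "0100011"  (len 7)
step 2: "100011"  (len 6)
step 3: "0001101"  (len 7)
step 4: "001101"  (len 6)
step 5: "01101"  (len 5)
step 6: "1101"  (len 4)
step 7: "10101"  (len 5)
step 8: "01010011"  (len 8)
step 9: "1010011"  (len 7)
step 10: "0100110"  (len 7)
step 11: "100110"  (len 6)
step 12: "001100011"  (len 9)
step 13: "01100011"  (len 8)
step 14: "1100011"  (len 7)
step 15: "10001101"  (len 8)
step 16: "00011010011"  (len 11)
step 17: "0011010011"  (len 10)
step 18: "011010011"  (len 9)
step 19: "11010011"  (len 8)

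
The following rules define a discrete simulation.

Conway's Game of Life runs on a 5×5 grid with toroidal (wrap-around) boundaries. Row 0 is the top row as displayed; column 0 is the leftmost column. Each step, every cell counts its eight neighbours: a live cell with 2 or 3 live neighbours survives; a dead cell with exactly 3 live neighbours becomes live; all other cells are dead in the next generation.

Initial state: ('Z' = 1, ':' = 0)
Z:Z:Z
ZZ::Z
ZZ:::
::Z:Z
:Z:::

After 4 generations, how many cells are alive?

gen 0: Z:Z:Z
ZZ::Z
ZZ:::
::Z:Z
:Z:::
gen 1: ::ZZZ
::ZZ:
::ZZ:
::Z::
:ZZ:Z
gen 2: Z:::Z
:Z:::
:Z:::
:::::
ZZ::Z
gen 3: ::::Z
:Z:::
:::::
:Z:::
:Z::Z
gen 4: :::::
:::::
:::::
Z::::
:::::

1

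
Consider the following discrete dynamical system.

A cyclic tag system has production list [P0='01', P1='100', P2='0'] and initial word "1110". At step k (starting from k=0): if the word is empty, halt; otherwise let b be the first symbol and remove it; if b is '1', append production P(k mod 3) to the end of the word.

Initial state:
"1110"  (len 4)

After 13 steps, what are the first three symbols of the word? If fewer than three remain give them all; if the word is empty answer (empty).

01

0) "1110"  (len 4)
1) "11001"  (len 5)
2) "1001100"  (len 7)
3) "0011000"  (len 7)
4) "011000"  (len 6)
5) "11000"  (len 5)
6) "10000"  (len 5)
7) "000001"  (len 6)
8) "00001"  (len 5)
9) "0001"  (len 4)
10) "001"  (len 3)
11) "01"  (len 2)
12) "1"  (len 1)
13) "01"  (len 2)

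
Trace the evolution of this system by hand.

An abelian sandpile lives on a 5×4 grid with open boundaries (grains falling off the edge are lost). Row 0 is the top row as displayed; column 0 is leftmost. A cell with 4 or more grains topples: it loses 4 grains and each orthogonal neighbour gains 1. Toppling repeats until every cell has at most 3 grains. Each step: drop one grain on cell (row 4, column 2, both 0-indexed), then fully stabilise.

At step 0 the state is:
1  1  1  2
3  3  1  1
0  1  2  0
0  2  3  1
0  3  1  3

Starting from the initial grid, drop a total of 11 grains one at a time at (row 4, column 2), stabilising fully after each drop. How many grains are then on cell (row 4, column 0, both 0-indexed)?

1

t=0: 1  1  1  2
3  3  1  1
0  1  2  0
0  2  3  1
0  3  1  3
t=1: 1  1  1  2
3  3  1  1
0  1  2  0
0  2  3  1
0  3  2  3
t=2: 1  1  1  2
3  3  1  1
0  1  2  0
0  2  3  1
0  3  3  3
t=3: 1  1  1  2
3  3  1  1
0  2  3  0
1  0  1  3
1  1  3  0
t=4: 1  1  1  2
3  3  1  1
0  2  3  0
1  0  2  3
1  2  0  1
t=5: 1  1  1  2
3  3  1  1
0  2  3  0
1  0  2  3
1  2  1  1
t=6: 1  1  1  2
3  3  1  1
0  2  3  0
1  0  2  3
1  2  2  1
t=7: 1  1  1  2
3  3  1  1
0  2  3  0
1  0  2  3
1  2  3  1
t=8: 1  1  1  2
3  3  1  1
0  2  3  0
1  0  3  3
1  3  0  2
t=9: 1  1  1  2
3  3  1  1
0  2  3  0
1  0  3  3
1  3  1  2
t=10: 1  1  1  2
3  3  1  1
0  2  3  0
1  0  3  3
1  3  2  2
t=11: 1  1  1  2
3  3  1  1
0  2  3  0
1  0  3  3
1  3  3  2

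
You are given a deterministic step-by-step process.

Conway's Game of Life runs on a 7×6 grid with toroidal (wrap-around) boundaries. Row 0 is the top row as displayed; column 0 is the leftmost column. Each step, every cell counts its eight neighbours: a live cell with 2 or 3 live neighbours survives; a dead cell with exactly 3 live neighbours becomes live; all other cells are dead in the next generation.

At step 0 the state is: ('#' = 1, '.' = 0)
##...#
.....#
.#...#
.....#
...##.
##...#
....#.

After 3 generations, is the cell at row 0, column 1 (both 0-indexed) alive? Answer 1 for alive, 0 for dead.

step 0: ##...#
.....#
.#...#
.....#
...##.
##...#
....#.
step 1: #...##
.#..##
....##
#....#
....#.
#..#.#
....#.
step 2: #..#..
...#..
......
#.....
....#.
...#.#
...#..
step 3: ..###.
......
......
......
....##
...#..
..##..

0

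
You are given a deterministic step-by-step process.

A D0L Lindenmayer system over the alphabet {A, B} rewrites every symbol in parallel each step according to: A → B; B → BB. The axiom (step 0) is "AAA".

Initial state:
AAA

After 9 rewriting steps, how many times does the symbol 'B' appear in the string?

t=0: AAA
t=1: BBB
t=2: BBBBBB
t=3: BBBBBBBBBBBB
t=4: BBBBBBBBBBBBBBBBBBBBBBBB
t=5: BBBBBBBBBBBBBBBBBBBBBBBBBBBBBBBBBBBBBBBBBBBBBBBB
t=6: BBBBBBBBBBBBBBBBBBBBBBBBBBBBBBBBBBBBBBBBBBBBBBBBBBBBBBBBBBBBBBBBBBBBBBBBBBBBBBBBBBBBBBBBBBBBBBBB
t=7: BBBBBBBBBBBBBBBBBBBBBBBBBBBBBBBBBBBBBBBBBBBBBBBBBBBBBBBBBB…BBBBBBBBBBBBBBBBBBBBBBBBBBBBBBBBBBBBBBBBBBBBBBBBBBBBBBBBBB  (len 192)
t=8: BBBBBBBBBBBBBBBBBBBBBBBBBBBBBBBBBBBBBBBBBBBBBBBBBBBBBBBBBB…BBBBBBBBBBBBBBBBBBBBBBBBBBBBBBBBBBBBBBBBBBBBBBBBBBBBBBBBBB  (len 384)
t=9: BBBBBBBBBBBBBBBBBBBBBBBBBBBBBBBBBBBBBBBBBBBBBBBBBBBBBBBBBB…BBBBBBBBBBBBBBBBBBBBBBBBBBBBBBBBBBBBBBBBBBBBBBBBBBBBBBBBBB  (len 768)

768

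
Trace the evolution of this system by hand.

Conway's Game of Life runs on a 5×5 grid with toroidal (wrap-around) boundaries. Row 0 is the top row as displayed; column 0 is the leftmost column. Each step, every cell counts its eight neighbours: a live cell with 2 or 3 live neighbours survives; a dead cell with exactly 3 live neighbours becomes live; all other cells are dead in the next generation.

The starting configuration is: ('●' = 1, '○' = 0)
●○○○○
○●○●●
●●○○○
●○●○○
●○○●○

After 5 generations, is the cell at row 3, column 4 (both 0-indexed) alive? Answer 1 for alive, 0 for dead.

t=0: ●○○○○
○●○●●
●●○○○
●○●○○
●○○●○
t=1: ●●●●○
○●●○●
○○○●○
●○●○○
●○○○○
t=2: ○○○●○
○○○○●
●○○●●
○●○○●
●○○●○
t=3: ○○○●○
●○○○○
○○○●○
○●●○○
●○●●○
t=4: ○●●●○
○○○○●
○●●○○
○●○○●
○○○●●
t=5: ●○●○○
●○○○○
○●●●○
○●○○●
○●○○●

1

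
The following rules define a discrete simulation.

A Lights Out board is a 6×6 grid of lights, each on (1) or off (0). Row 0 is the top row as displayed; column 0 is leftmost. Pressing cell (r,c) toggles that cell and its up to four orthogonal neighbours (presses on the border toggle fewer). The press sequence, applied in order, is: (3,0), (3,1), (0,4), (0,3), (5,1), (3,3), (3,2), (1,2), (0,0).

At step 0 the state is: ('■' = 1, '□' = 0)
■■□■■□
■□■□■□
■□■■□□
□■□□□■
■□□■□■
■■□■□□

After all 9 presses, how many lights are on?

[0] ■■□■■□
■□■□■□
■□■■□□
□■□□□■
■□□■□■
■■□■□□
[1] ■■□■■□
■□■□■□
□□■■□□
■□□□□■
□□□■□■
■■□■□□
[2] ■■□■■□
■□■□■□
□■■■□□
□■■□□■
□■□■□■
■■□■□□
[3] ■■□□□■
■□■□□□
□■■■□□
□■■□□■
□■□■□■
■■□■□□
[4] ■■■■■■
■□■■□□
□■■■□□
□■■□□■
□■□■□■
■■□■□□
[5] ■■■■■■
■□■■□□
□■■■□□
□■■□□■
□□□■□■
□□■■□□
[6] ■■■■■■
■□■■□□
□■■□□□
□■□■■■
□□□□□■
□□■■□□
[7] ■■■■■■
■□■■□□
□■□□□□
□□■□■■
□□■□□■
□□■■□□
[8] ■■□■■■
■■□□□□
□■■□□□
□□■□■■
□□■□□■
□□■■□□
[9] □□□■■■
□■□□□□
□■■□□□
□□■□■■
□□■□□■
□□■■□□

13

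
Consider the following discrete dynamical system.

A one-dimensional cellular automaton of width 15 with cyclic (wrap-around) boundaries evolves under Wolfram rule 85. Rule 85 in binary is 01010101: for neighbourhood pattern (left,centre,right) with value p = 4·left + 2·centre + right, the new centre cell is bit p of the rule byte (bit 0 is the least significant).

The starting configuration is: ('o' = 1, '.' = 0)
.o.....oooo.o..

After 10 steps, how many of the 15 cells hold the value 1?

6

k=0  .o.....oooo.o..
k=1  .ooooo....o.ooo
k=2  .....oooo.o...o
k=3  oooo....o.ooo.o
k=4  ...oooo.o...o..
k=5  oo....o.ooo.ooo
k=6  .oooo.o...o....
k=7  ....o.ooo.ooooo
k=8  ooo.o...o.....o
k=9  ..o.ooo.ooooo..
k=10  o.o...o.....ooo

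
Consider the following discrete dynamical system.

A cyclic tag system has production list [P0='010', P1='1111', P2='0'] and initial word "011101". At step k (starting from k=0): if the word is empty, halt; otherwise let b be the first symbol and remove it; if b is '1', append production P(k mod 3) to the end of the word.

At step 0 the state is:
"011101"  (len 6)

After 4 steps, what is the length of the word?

10

k=0  "011101"  (len 6)
k=1  "11101"  (len 5)
k=2  "11011111"  (len 8)
k=3  "10111110"  (len 8)
k=4  "0111110010"  (len 10)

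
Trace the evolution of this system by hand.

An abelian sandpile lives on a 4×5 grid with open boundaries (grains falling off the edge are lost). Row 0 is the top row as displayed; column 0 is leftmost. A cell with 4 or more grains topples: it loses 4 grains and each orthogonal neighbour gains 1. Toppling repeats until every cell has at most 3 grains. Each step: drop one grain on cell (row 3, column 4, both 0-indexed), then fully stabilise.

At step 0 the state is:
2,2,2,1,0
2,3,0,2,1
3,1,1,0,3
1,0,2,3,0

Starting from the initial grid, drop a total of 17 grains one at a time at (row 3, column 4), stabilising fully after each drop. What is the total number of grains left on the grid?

36

gen 0: 2,2,2,1,0
2,3,0,2,1
3,1,1,0,3
1,0,2,3,0
gen 1: 2,2,2,1,0
2,3,0,2,1
3,1,1,0,3
1,0,2,3,1
gen 2: 2,2,2,1,0
2,3,0,2,1
3,1,1,0,3
1,0,2,3,2
gen 3: 2,2,2,1,0
2,3,0,2,1
3,1,1,0,3
1,0,2,3,3
gen 4: 2,2,2,1,0
2,3,0,2,2
3,1,1,2,0
1,0,3,0,2
gen 5: 2,2,2,1,0
2,3,0,2,2
3,1,1,2,0
1,0,3,0,3
gen 6: 2,2,2,1,0
2,3,0,2,2
3,1,1,2,1
1,0,3,1,0
gen 7: 2,2,2,1,0
2,3,0,2,2
3,1,1,2,1
1,0,3,1,1
gen 8: 2,2,2,1,0
2,3,0,2,2
3,1,1,2,1
1,0,3,1,2
gen 9: 2,2,2,1,0
2,3,0,2,2
3,1,1,2,1
1,0,3,1,3
gen 10: 2,2,2,1,0
2,3,0,2,2
3,1,1,2,2
1,0,3,2,0
gen 11: 2,2,2,1,0
2,3,0,2,2
3,1,1,2,2
1,0,3,2,1
gen 12: 2,2,2,1,0
2,3,0,2,2
3,1,1,2,2
1,0,3,2,2
gen 13: 2,2,2,1,0
2,3,0,2,2
3,1,1,2,2
1,0,3,2,3
gen 14: 2,2,2,1,0
2,3,0,2,2
3,1,1,2,3
1,0,3,3,0
gen 15: 2,2,2,1,0
2,3,0,2,2
3,1,1,2,3
1,0,3,3,1
gen 16: 2,2,2,1,0
2,3,0,2,2
3,1,1,2,3
1,0,3,3,2
gen 17: 2,2,2,1,0
2,3,0,2,2
3,1,1,2,3
1,0,3,3,3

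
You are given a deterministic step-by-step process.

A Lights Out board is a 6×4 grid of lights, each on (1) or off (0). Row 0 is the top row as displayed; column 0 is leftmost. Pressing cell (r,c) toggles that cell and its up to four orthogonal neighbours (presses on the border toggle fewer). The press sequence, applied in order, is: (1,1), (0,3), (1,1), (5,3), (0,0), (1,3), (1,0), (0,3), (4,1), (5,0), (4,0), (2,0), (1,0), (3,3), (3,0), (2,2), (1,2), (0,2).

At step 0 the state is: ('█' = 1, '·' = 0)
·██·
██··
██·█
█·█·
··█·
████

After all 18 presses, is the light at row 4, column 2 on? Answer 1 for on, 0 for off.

step 0: ·██·
██··
██·█
█·█·
··█·
████
step 1: ··█·
··█·
█··█
█·█·
··█·
████
step 2: ···█
··██
█··█
█·█·
··█·
████
step 3: ·█·█
██·█
██·█
█·█·
··█·
████
step 4: ·█·█
██·█
██·█
█·█·
··██
██··
step 5: █··█
·█·█
██·█
█·█·
··██
██··
step 6: █···
·██·
██··
█·█·
··██
██··
step 7: ····
█·█·
·█··
█·█·
··██
██··
step 8: ··██
█·██
·█··
█·█·
··██
██··
step 9: ··██
█·██
·█··
███·
██·█
█···
step 10: ··██
█·██
·█··
███·
·█·█
·█··
step 11: ··██
█·██
·█··
·██·
█··█
██··
step 12: ··██
··██
█···
███·
█··█
██··
step 13: █·██
████
····
███·
█··█
██··
step 14: █·██
████
···█
██·█
█···
██··
step 15: █·██
████
█··█
···█
····
██··
step 16: █·██
██·█
███·
··██
····
██··
step 17: █··█
█·█·
██··
··██
····
██··
step 18: ███·
█···
██··
··██
····
██··

0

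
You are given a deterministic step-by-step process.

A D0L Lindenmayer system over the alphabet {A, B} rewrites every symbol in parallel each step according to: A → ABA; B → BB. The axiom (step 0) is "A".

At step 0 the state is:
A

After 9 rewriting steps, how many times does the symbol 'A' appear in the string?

k=0  A
k=1  ABA
k=2  ABABBABA
k=3  ABABBABABBBBABABBABA
k=4  ABABBABABBBBABABBABABBBBBBBBABABBABABBBBABABBABA
k=5  ABABBABABBBBABABBABABBBBBBBBABABBABABBBBABABBABABBBBBBBBBBBBBBBBABABBABABBBBABABBABABBBBBBBBABABBABABBBBABABBABA
k=6  ABABBABABBBBABABBABABBBBBBBBABABBABABBBBABABBABABBBBBBBBBB…BBBBBBBBBBABABBABABBBBABABBABABBBBBBBBABABBABABBBBABABBABA  (len 256)
k=7  ABABBABABBBBABABBABABBBBBBBBABABBABABBBBABABBABABBBBBBBBBB…BBBBBBBBBBABABBABABBBBABABBABABBBBBBBBABABBABABBBBABABBABA  (len 576)
k=8  ABABBABABBBBABABBABABBBBBBBBABABBABABBBBABABBABABBBBBBBBBB…BBBBBBBBBBABABBABABBBBABABBABABBBBBBBBABABBABABBBBABABBABA  (len 1280)
k=9  ABABBABABBBBABABBABABBBBBBBBABABBABABBBBABABBABABBBBBBBBBB…BBBBBBBBBBABABBABABBBBABABBABABBBBBBBBABABBABABBBBABABBABA  (len 2816)

512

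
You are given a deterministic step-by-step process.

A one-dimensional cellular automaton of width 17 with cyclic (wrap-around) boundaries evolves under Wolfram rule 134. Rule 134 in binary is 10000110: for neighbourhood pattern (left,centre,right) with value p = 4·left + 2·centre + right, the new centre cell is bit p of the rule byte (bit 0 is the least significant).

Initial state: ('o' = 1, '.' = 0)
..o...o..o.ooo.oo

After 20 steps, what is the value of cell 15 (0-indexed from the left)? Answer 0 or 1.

0

gen 0: ..o...o..o.ooo.oo
gen 1: .oo..oo.oo..o....
gen 2: o...o......oo....
gen 3: o..oo.....o.....o
gen 4: ..o......oo....o.
gen 5: .oo.....o.....oo.
gen 6: o......oo....o...
gen 7: o.....o.....oo..o
gen 8: .....oo....o...o.
gen 9: ....o.....oo..oo.
gen 10: ...oo....o...o...
gen 11: ..o.....oo..oo...
gen 12: .oo....o...o.....
gen 13: o.....oo..oo.....
gen 14: o....o...o......o
gen 15: ....oo..oo.....o.
gen 16: ...o...o......oo.
gen 17: ..oo..oo.....o...
gen 18: .o...o......oo...
gen 19: oo..oo.....o.....
gen 20: ...o......oo....o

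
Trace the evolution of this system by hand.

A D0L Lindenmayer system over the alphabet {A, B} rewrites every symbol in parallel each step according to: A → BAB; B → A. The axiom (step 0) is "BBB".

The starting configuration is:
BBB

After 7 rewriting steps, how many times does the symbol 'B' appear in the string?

[0] BBB
[1] AAA
[2] BABBABBAB
[3] ABABAABABAABABA
[4] BABABABABABBABABABABABBABABABABAB
[5] ABABABABABABABABABABAABABABABABABABABABABAABABABABABABABABABABA
[6] BABABABABABABABABABABABABABABABABABABABABABBABABABABABABAB…BABABABABABABABBABABABABABABABABABABABABABABABABABABABABAB  (len 129)
[7] ABABABABABABABABABABABABABABABABABABABABABABABABABABABABAB…BABABABABABABABABABABABABABABABABABABABABABABABABABABABABA  (len 255)

126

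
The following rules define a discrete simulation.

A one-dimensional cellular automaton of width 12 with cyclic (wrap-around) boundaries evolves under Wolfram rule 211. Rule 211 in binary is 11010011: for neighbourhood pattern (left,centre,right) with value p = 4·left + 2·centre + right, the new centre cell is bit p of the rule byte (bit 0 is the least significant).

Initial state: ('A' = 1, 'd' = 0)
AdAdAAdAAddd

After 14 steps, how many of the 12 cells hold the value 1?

10

t=0: AdAdAAdAAddd
t=1: dddddAddAAAA
t=2: AAAAAdAAdAAA
t=3: AAAAAddAddAA
t=4: AAAAAAAdAAdA
t=5: AAAAAAAddAdd
t=6: dAAAAAAAAdAA
t=7: ddAAAAAAAddA
t=8: AAdAAAAAAAAd
t=9: dAddAAAAAAAd
t=10: AdAAdAAAAAAA
t=11: AddAddAAAAAA
t=12: AAAdAAdAAAAA
t=13: AAAddAddAAAA
t=14: AAAAAdAAdAAA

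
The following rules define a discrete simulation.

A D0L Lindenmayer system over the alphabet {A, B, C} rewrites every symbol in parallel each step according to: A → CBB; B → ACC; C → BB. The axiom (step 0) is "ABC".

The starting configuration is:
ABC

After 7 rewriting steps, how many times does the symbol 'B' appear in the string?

k=0  ABC
k=1  CBBACCBB
k=2  BBACCACCCBBBBBBACCACC
k=3  ACCACCCBBBBBBCBBBBBBBBACCACCACCACCACCACCCBBBBBBCBBBBBB
k=4  CBBBBBBCBBBBBBBBACCACCACCACCACCACCBBACCACCACCACCACCACCACCA…BBBBCBBBBBBCBBBBBBBBACCACCACCACCACCACCBBACCACCACCACCACCACC  (len 142)
k=5  BBACCACCACCACCACCACCBBACCACCACCACCACCACCACCACCCBBBBBBCBBBB…BBBCBBBBBBACCACCCBBBBBBCBBBBBBCBBBBBBCBBBBBBCBBBBBBCBBBBBB  (len 366)
k=6  ACCACCCBBBBBBCBBBBBBCBBBBBBCBBBBBBCBBBBBBCBBBBBBACCACCCBBB…ACCACCACCACCACCACCBBACCACCACCACCACCACCBBACCACCACCACCACCACC  (len 960)
k=7  CBBBBBBCBBBBBBBBACCACCACCACCACCACCBBACCACCACCACCACCACCBBAC…BBBCBBBBBBACCACCCBBBBBBCBBBBBBCBBBBBBCBBBBBBCBBBBBBCBBBBBB  (len 2480)

1144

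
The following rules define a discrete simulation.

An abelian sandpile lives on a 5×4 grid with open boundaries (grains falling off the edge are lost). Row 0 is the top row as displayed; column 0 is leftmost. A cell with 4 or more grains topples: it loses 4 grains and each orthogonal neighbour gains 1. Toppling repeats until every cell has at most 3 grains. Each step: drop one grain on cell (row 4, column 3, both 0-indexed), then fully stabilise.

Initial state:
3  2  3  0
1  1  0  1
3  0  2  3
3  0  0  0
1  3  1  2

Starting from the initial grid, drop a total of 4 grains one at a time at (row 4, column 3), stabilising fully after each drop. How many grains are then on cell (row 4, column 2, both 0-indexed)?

2

step 0: 3  2  3  0
1  1  0  1
3  0  2  3
3  0  0  0
1  3  1  2
step 1: 3  2  3  0
1  1  0  1
3  0  2  3
3  0  0  0
1  3  1  3
step 2: 3  2  3  0
1  1  0  1
3  0  2  3
3  0  0  1
1  3  2  0
step 3: 3  2  3  0
1  1  0  1
3  0  2  3
3  0  0  1
1  3  2  1
step 4: 3  2  3  0
1  1  0  1
3  0  2  3
3  0  0  1
1  3  2  2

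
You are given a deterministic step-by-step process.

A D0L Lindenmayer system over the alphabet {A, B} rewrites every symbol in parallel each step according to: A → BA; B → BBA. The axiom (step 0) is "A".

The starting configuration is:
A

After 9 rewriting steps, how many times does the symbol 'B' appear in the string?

2584

step 0: A
step 1: BA
step 2: BBABA
step 3: BBABBABABBABA
step 4: BBABBABABBABBABABBABABBABBABABBABA
step 5: BBABBABABBABBABABBABABBABBABABBABBABABBABABBABBABABBABABBABBABABBABBABABBABABBABBABABBABA
step 6: BBABBABABBABBABABBABABBABBABABBABBABABBABABBABBABABBABABBA…ABBABABBABABBABBABABBABABBABBABABBABBABABBABABBABBABABBABA  (len 233)
step 7: BBABBABABBABBABABBABABBABBABABBABBABABBABABBABBABABBABABBA…ABBABABBABABBABBABABBABABBABBABABBABBABABBABABBABBABABBABA  (len 610)
step 8: BBABBABABBABBABABBABABBABBABABBABBABABBABABBABBABABBABABBA…ABBABABBABABBABBABABBABABBABBABABBABBABABBABABBABBABABBABA  (len 1597)
step 9: BBABBABABBABBABABBABABBABBABABBABBABABBABABBABBABABBABABBA…ABBABABBABABBABBABABBABABBABBABABBABBABABBABABBABBABABBABA  (len 4181)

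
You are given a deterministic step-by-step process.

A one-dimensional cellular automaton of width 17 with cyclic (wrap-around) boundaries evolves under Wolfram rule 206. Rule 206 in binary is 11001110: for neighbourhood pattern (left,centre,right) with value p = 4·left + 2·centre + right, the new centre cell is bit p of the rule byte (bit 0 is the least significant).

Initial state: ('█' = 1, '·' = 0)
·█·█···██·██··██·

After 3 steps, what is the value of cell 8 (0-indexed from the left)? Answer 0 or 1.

t=0: ·█·█···██·██··██·
t=1: ██·█··███·██·███·
t=2: ██·█·████·██·███·
t=3: ██·█·████·██·███·

1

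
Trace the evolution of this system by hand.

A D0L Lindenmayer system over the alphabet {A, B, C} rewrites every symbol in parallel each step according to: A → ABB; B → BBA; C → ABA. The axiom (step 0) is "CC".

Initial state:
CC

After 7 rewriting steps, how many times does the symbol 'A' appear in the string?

1458

t=0: CC
t=1: ABAABA
t=2: ABBBBAABBABBBBAABB
t=3: ABBBBABBABBABBAABBABBBBABBAABBBBABBABBABBAABBABBBBABBA
t=4: ABBBBABBABBABBAABBBBABBAABBBBABBAABBBBABBAABBABBBBABBAABBB…AABBBBABBAABBBBABBAABBABBBBABBAABBBBABBABBABBAABBBBABBAABB  (len 162)
t=5: ABBBBABBABBABBAABBBBABBAABBBBABBAABBBBABBAABBABBBBABBABBAB…AABBBBABBAABBBBABBAABBABBBBABBABBABBAABBBBABBAABBABBBBABBA  (len 486)
t=6: ABBBBABBABBABBAABBBBABBAABBBBABBAABBBBABBAABBABBBBABBABBAB…ABBABBABBAABBBBABBAABBABBBBABBAABBBBABBABBABBAABBBBABBAABB  (len 1458)
t=7: ABBBBABBABBABBAABBBBABBAABBBBABBAABBBBABBAABBABBBBABBABBAB…AABBBBABBAABBBBABBAABBABBBBABBABBABBAABBBBABBAABBABBBBABBA  (len 4374)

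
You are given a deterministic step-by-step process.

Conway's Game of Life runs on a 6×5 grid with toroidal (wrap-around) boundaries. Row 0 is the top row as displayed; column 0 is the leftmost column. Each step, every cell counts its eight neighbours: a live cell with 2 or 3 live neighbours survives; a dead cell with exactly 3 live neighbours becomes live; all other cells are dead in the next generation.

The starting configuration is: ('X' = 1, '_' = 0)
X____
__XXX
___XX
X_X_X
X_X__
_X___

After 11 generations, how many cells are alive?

6

0) X____
__XXX
___XX
X_X_X
X_X__
_X___
1) XXXXX
X_X__
_X___
X_X__
X_XXX
XX___
2) ___X_
_____
X_X__
X_X__
__XX_
_____
3) _____
_____
_____
__X_X
_XXX_
__XX_
4) _____
_____
_____
_XX__
_X__X
_X_X_
5) _____
_____
_____
XXX__
_X_X_
X_X__
6) _____
_____
_X___
XXX__
___XX
_XX__
7) _____
_____
XXX__
XXXXX
___XX
__XX_
8) _____
_X___
_____
_____
_____
__XXX
9) __XX_
_____
_____
_____
___X_
___X_
10) __XX_
_____
_____
_____
_____
___XX
11) __XXX
_____
_____
_____
_____
__XXX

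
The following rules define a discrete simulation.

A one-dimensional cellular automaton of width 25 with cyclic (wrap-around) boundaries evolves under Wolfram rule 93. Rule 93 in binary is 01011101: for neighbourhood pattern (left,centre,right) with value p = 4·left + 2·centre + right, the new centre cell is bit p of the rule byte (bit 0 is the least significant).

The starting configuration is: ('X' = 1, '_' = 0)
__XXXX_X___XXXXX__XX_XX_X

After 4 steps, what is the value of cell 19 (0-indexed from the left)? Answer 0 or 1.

1

step 0: __XXXX_X___XXXXX__XX_XX_X
step 1: X_X__X_XXX_X___XX_XX_XX_X
step 2: X_XX_X_X_X_XXX_XX_XX_XX_X
step 3: X_XX_X_X_X_X_X_XX_XX_XX_X
step 4: X_XX_X_X_X_X_X_XX_XX_XX_X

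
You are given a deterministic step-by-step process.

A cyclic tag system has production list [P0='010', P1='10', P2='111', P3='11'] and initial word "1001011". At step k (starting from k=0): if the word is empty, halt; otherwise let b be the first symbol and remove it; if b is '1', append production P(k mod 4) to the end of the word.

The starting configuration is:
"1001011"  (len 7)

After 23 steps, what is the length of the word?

0) "1001011"  (len 7)
1) "001011010"  (len 9)
2) "01011010"  (len 8)
3) "1011010"  (len 7)
4) "01101011"  (len 8)
5) "1101011"  (len 7)
6) "10101110"  (len 8)
7) "0101110111"  (len 10)
8) "101110111"  (len 9)
9) "01110111010"  (len 11)
10) "1110111010"  (len 10)
11) "110111010111"  (len 12)
12) "1011101011111"  (len 13)
13) "011101011111010"  (len 15)
14) "11101011111010"  (len 14)
15) "1101011111010111"  (len 16)
16) "10101111101011111"  (len 17)
17) "0101111101011111010"  (len 19)
18) "101111101011111010"  (len 18)
19) "01111101011111010111"  (len 20)
20) "1111101011111010111"  (len 19)
21) "111101011111010111010"  (len 21)
22) "1110101111101011101010"  (len 22)
23) "110101111101011101010111"  (len 24)

24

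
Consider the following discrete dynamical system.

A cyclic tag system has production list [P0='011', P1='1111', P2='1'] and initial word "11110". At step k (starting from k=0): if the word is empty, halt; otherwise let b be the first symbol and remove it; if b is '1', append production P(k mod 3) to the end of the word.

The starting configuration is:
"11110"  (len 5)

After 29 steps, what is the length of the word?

gen 0: "11110"  (len 5)
gen 1: "1110011"  (len 7)
gen 2: "1100111111"  (len 10)
gen 3: "1001111111"  (len 10)
gen 4: "001111111011"  (len 12)
gen 5: "01111111011"  (len 11)
gen 6: "1111111011"  (len 10)
gen 7: "111111011011"  (len 12)
gen 8: "111110110111111"  (len 15)
gen 9: "111101101111111"  (len 15)
gen 10: "11101101111111011"  (len 17)
gen 11: "11011011111110111111"  (len 20)
gen 12: "10110111111101111111"  (len 20)
gen 13: "0110111111101111111011"  (len 22)
gen 14: "110111111101111111011"  (len 21)
gen 15: "101111111011111110111"  (len 21)
gen 16: "01111111011111110111011"  (len 23)
gen 17: "1111111011111110111011"  (len 22)
gen 18: "1111110111111101110111"  (len 22)
gen 19: "111110111111101110111011"  (len 24)
gen 20: "111101111111011101110111111"  (len 27)
gen 21: "111011111110111011101111111"  (len 27)
gen 22: "11011111110111011101111111011"  (len 29)
gen 23: "10111111101110111011111110111111"  (len 32)
gen 24: "01111111011101110111111101111111"  (len 32)
gen 25: "1111111011101110111111101111111"  (len 31)
gen 26: "1111110111011101111111011111111111"  (len 34)
gen 27: "1111101110111011111110111111111111"  (len 34)
gen 28: "111101110111011111110111111111111011"  (len 36)
gen 29: "111011101110111111101111111111110111111"  (len 39)

39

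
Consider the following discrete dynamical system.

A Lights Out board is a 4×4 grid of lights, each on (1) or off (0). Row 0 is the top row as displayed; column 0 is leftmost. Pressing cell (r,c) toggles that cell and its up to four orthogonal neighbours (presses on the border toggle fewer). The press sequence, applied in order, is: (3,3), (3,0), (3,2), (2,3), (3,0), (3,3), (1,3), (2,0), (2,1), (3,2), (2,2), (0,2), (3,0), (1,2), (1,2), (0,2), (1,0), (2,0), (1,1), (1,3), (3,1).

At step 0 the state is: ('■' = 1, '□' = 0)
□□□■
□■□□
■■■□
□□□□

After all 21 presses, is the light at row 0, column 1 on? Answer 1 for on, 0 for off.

1

k=0  □□□■
□■□□
■■■□
□□□□
k=1  □□□■
□■□□
■■■■
□□■■
k=2  □□□■
□■□□
□■■■
■■■■
k=3  □□□■
□■□□
□■□■
■□□□
k=4  □□□■
□■□■
□■■□
■□□■
k=5  □□□■
□■□■
■■■□
□■□■
k=6  □□□■
□■□■
■■■■
□■■□
k=7  □□□□
□■■□
■■■□
□■■□
k=8  □□□□
■■■□
□□■□
■■■□
k=9  □□□□
■□■□
■■□□
■□■□
k=10  □□□□
■□■□
■■■□
■■□■
k=11  □□□□
■□□□
■□□■
■■■■
k=12  □■■■
■□■□
■□□■
■■■■
k=13  □■■■
■□■□
□□□■
□□■■
k=14  □■□■
■■□■
□□■■
□□■■
k=15  □■■■
■□■□
□□□■
□□■■
k=16  □□□□
■□□□
□□□■
□□■■
k=17  ■□□□
□■□□
■□□■
□□■■
k=18  ■□□□
■■□□
□■□■
■□■■
k=19  ■■□□
□□■□
□□□■
■□■■
k=20  ■■□■
□□□■
□□□□
■□■■
k=21  ■■□■
□□□■
□■□□
□■□■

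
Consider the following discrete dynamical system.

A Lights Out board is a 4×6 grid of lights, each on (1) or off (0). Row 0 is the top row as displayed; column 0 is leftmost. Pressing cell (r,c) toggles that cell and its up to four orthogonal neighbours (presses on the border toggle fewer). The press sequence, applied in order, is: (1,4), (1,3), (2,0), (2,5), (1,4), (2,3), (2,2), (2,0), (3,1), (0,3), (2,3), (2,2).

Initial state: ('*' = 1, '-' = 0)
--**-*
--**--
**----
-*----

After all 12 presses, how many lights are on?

13

0) --**-*
--**--
**----
-*----
1) --****
--*-**
**--*-
-*----
2) --*-**
---*-*
**-**-
-*----
3) --*-**
*--*-*
---**-
**----
4) --*-**
*--*--
---*-*
**---*
5) --*--*
*---**
---***
**---*
6) --*--*
*--***
--*--*
**-*-*
7) --*--*
*-****
-*-*-*
****-*
8) --*--*
--****
*--*-*
-***-*
9) --*--*
--****
**-*-*
*--*-*
10) ---***
--*-**
**-*-*
*--*-*
11) ---***
--****
***-**
*----*
12) ---***
---***
*--***
*-*--*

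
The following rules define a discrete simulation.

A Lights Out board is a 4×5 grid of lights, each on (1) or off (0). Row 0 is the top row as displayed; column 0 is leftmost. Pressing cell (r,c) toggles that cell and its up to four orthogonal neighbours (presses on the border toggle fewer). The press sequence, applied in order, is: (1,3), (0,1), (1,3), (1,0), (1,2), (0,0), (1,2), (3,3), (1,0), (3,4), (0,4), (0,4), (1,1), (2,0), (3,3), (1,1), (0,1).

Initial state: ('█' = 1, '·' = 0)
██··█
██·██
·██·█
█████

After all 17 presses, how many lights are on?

k=0  ██··█
██·██
·██·█
█████
k=1  ██·██
███··
·████
█████
k=2  ··███
█·█··
·████
█████
k=3  ··█·█
█··██
·██·█
█████
k=4  █·█·█
·█·██
███·█
█████
k=5  █···█
··█·█
██··█
█████
k=6  ·█··█
█·█·█
██··█
█████
k=7  ·██·█
██·██
███·█
█████
k=8  ·██·█
██·██
█████
██···
k=9  ███·█
···██
·████
██···
k=10  ███·█
···██
·███·
██·██
k=11  ████·
···█·
·███·
██·██
k=12  ███·█
···██
·███·
██·██
k=13  █·█·█
█████
··██·
██·██
k=14  █·█·█
·████
████·
·█·██
k=15  █·█·█
·████
███··
·██··
k=16  ███·█
█··██
█·█··
·██··
k=17  ····█
██·██
█·█··
·██··

9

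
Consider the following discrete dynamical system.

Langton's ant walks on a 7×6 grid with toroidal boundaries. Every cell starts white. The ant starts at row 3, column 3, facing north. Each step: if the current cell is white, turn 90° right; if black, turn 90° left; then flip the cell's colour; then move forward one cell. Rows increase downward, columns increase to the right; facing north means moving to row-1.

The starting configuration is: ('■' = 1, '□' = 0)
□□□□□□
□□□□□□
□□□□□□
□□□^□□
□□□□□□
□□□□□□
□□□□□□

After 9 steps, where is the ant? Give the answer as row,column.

3,2

0) □□□□□□
□□□□□□
□□□□□□
□□□^□□
□□□□□□
□□□□□□
□□□□□□
1) □□□□□□
□□□□□□
□□□□□□
□□□■>□
□□□□□□
□□□□□□
□□□□□□
2) □□□□□□
□□□□□□
□□□□□□
□□□■■□
□□□□v□
□□□□□□
□□□□□□
3) □□□□□□
□□□□□□
□□□□□□
□□□■■□
□□□<■□
□□□□□□
□□□□□□
4) □□□□□□
□□□□□□
□□□□□□
□□□^■□
□□□■■□
□□□□□□
□□□□□□
5) □□□□□□
□□□□□□
□□□□□□
□□<□■□
□□□■■□
□□□□□□
□□□□□□
6) □□□□□□
□□□□□□
□□^□□□
□□■□■□
□□□■■□
□□□□□□
□□□□□□
7) □□□□□□
□□□□□□
□□■>□□
□□■□■□
□□□■■□
□□□□□□
□□□□□□
8) □□□□□□
□□□□□□
□□■■□□
□□■v■□
□□□■■□
□□□□□□
□□□□□□
9) □□□□□□
□□□□□□
□□■■□□
□□<■■□
□□□■■□
□□□□□□
□□□□□□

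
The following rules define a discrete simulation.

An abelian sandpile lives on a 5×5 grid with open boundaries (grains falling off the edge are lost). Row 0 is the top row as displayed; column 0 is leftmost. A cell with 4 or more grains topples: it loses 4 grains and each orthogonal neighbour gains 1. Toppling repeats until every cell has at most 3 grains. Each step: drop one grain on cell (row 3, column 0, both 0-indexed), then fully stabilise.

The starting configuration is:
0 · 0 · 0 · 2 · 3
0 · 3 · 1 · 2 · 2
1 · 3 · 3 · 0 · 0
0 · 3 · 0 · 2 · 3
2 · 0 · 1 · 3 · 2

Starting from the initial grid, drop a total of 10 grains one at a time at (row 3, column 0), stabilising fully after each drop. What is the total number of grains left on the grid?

gen 0: 0 · 0 · 0 · 2 · 3
0 · 3 · 1 · 2 · 2
1 · 3 · 3 · 0 · 0
0 · 3 · 0 · 2 · 3
2 · 0 · 1 · 3 · 2
gen 1: 0 · 0 · 0 · 2 · 3
0 · 3 · 1 · 2 · 2
1 · 3 · 3 · 0 · 0
1 · 3 · 0 · 2 · 3
2 · 0 · 1 · 3 · 2
gen 2: 0 · 0 · 0 · 2 · 3
0 · 3 · 1 · 2 · 2
1 · 3 · 3 · 0 · 0
2 · 3 · 0 · 2 · 3
2 · 0 · 1 · 3 · 2
gen 3: 0 · 0 · 0 · 2 · 3
0 · 3 · 1 · 2 · 2
1 · 3 · 3 · 0 · 0
3 · 3 · 0 · 2 · 3
2 · 0 · 1 · 3 · 2
gen 4: 0 · 1 · 0 · 2 · 3
1 · 0 · 3 · 2 · 2
3 · 2 · 0 · 1 · 0
1 · 1 · 2 · 2 · 3
3 · 1 · 1 · 3 · 2
gen 5: 0 · 1 · 0 · 2 · 3
1 · 0 · 3 · 2 · 2
3 · 2 · 0 · 1 · 0
2 · 1 · 2 · 2 · 3
3 · 1 · 1 · 3 · 2
gen 6: 0 · 1 · 0 · 2 · 3
1 · 0 · 3 · 2 · 2
3 · 2 · 0 · 1 · 0
3 · 1 · 2 · 2 · 3
3 · 1 · 1 · 3 · 2
gen 7: 0 · 1 · 0 · 2 · 3
2 · 0 · 3 · 2 · 2
0 · 3 · 0 · 1 · 0
2 · 2 · 2 · 2 · 3
0 · 2 · 1 · 3 · 2
gen 8: 0 · 1 · 0 · 2 · 3
2 · 0 · 3 · 2 · 2
0 · 3 · 0 · 1 · 0
3 · 2 · 2 · 2 · 3
0 · 2 · 1 · 3 · 2
gen 9: 0 · 1 · 0 · 2 · 3
2 · 0 · 3 · 2 · 2
1 · 3 · 0 · 1 · 0
0 · 3 · 2 · 2 · 3
1 · 2 · 1 · 3 · 2
gen 10: 0 · 1 · 0 · 2 · 3
2 · 0 · 3 · 2 · 2
1 · 3 · 0 · 1 · 0
1 · 3 · 2 · 2 · 3
1 · 2 · 1 · 3 · 2

40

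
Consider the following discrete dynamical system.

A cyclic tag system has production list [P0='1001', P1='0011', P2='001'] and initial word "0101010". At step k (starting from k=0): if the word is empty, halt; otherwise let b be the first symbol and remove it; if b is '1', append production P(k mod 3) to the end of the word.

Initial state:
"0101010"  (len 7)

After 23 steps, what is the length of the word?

20

step 0: "0101010"  (len 7)
step 1: "101010"  (len 6)
step 2: "010100011"  (len 9)
step 3: "10100011"  (len 8)
step 4: "01000111001"  (len 11)
step 5: "1000111001"  (len 10)
step 6: "000111001001"  (len 12)
step 7: "00111001001"  (len 11)
step 8: "0111001001"  (len 10)
step 9: "111001001"  (len 9)
step 10: "110010011001"  (len 12)
step 11: "100100110010011"  (len 15)
step 12: "00100110010011001"  (len 17)
step 13: "0100110010011001"  (len 16)
step 14: "100110010011001"  (len 15)
step 15: "00110010011001001"  (len 17)
step 16: "0110010011001001"  (len 16)
step 17: "110010011001001"  (len 15)
step 18: "10010011001001001"  (len 17)
step 19: "00100110010010011001"  (len 20)
step 20: "0100110010010011001"  (len 19)
step 21: "100110010010011001"  (len 18)
step 22: "001100100100110011001"  (len 21)
step 23: "01100100100110011001"  (len 20)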